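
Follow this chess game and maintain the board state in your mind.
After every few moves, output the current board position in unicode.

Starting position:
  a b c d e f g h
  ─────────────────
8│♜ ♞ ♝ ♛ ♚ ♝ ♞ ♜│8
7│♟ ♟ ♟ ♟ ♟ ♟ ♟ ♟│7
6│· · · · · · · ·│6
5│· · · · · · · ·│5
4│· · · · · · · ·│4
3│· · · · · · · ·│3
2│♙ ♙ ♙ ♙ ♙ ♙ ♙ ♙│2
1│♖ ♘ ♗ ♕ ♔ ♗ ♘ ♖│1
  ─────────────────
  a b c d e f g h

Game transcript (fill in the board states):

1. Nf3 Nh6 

  a b c d e f g h
  ─────────────────
8│♜ ♞ ♝ ♛ ♚ ♝ · ♜│8
7│♟ ♟ ♟ ♟ ♟ ♟ ♟ ♟│7
6│· · · · · · · ♞│6
5│· · · · · · · ·│5
4│· · · · · · · ·│4
3│· · · · · ♘ · ·│3
2│♙ ♙ ♙ ♙ ♙ ♙ ♙ ♙│2
1│♖ ♘ ♗ ♕ ♔ ♗ · ♖│1
  ─────────────────
  a b c d e f g h

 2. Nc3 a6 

  a b c d e f g h
  ─────────────────
8│♜ ♞ ♝ ♛ ♚ ♝ · ♜│8
7│· ♟ ♟ ♟ ♟ ♟ ♟ ♟│7
6│♟ · · · · · · ♞│6
5│· · · · · · · ·│5
4│· · · · · · · ·│4
3│· · ♘ · · ♘ · ·│3
2│♙ ♙ ♙ ♙ ♙ ♙ ♙ ♙│2
1│♖ · ♗ ♕ ♔ ♗ · ♖│1
  ─────────────────
  a b c d e f g h

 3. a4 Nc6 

  a b c d e f g h
  ─────────────────
8│♜ · ♝ ♛ ♚ ♝ · ♜│8
7│· ♟ ♟ ♟ ♟ ♟ ♟ ♟│7
6│♟ · ♞ · · · · ♞│6
5│· · · · · · · ·│5
4│♙ · · · · · · ·│4
3│· · ♘ · · ♘ · ·│3
2│· ♙ ♙ ♙ ♙ ♙ ♙ ♙│2
1│♖ · ♗ ♕ ♔ ♗ · ♖│1
  ─────────────────
  a b c d e f g h



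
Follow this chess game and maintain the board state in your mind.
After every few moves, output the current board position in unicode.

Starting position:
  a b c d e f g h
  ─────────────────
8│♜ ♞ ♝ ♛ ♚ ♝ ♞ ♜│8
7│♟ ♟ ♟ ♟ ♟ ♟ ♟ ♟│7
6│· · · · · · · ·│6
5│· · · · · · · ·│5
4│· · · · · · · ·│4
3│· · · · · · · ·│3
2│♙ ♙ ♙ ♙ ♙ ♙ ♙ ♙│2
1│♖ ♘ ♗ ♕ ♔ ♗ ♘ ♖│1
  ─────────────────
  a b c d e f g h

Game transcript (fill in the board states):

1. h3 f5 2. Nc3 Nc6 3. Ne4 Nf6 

  a b c d e f g h
  ─────────────────
8│♜ · ♝ ♛ ♚ ♝ · ♜│8
7│♟ ♟ ♟ ♟ ♟ · ♟ ♟│7
6│· · ♞ · · ♞ · ·│6
5│· · · · · ♟ · ·│5
4│· · · · ♘ · · ·│4
3│· · · · · · · ♙│3
2│♙ ♙ ♙ ♙ ♙ ♙ ♙ ·│2
1│♖ · ♗ ♕ ♔ ♗ ♘ ♖│1
  ─────────────────
  a b c d e f g h

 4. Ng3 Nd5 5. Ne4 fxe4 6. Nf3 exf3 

  a b c d e f g h
  ─────────────────
8│♜ · ♝ ♛ ♚ ♝ · ♜│8
7│♟ ♟ ♟ ♟ ♟ · ♟ ♟│7
6│· · ♞ · · · · ·│6
5│· · · ♞ · · · ·│5
4│· · · · · · · ·│4
3│· · · · · ♟ · ♙│3
2│♙ ♙ ♙ ♙ ♙ ♙ ♙ ·│2
1│♖ · ♗ ♕ ♔ ♗ · ♖│1
  ─────────────────
  a b c d e f g h

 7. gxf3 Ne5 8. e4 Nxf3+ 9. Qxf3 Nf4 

  a b c d e f g h
  ─────────────────
8│♜ · ♝ ♛ ♚ ♝ · ♜│8
7│♟ ♟ ♟ ♟ ♟ · ♟ ♟│7
6│· · · · · · · ·│6
5│· · · · · · · ·│5
4│· · · · ♙ ♞ · ·│4
3│· · · · · ♕ · ♙│3
2│♙ ♙ ♙ ♙ · ♙ · ·│2
1│♖ · ♗ · ♔ ♗ · ♖│1
  ─────────────────
  a b c d e f g h

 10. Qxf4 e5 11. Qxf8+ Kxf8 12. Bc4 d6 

  a b c d e f g h
  ─────────────────
8│♜ · ♝ ♛ · ♚ · ♜│8
7│♟ ♟ ♟ · · · ♟ ♟│7
6│· · · ♟ · · · ·│6
5│· · · · ♟ · · ·│5
4│· · ♗ · ♙ · · ·│4
3│· · · · · · · ♙│3
2│♙ ♙ ♙ ♙ · ♙ · ·│2
1│♖ · ♗ · ♔ · · ♖│1
  ─────────────────
  a b c d e f g h

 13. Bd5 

  a b c d e f g h
  ─────────────────
8│♜ · ♝ ♛ · ♚ · ♜│8
7│♟ ♟ ♟ · · · ♟ ♟│7
6│· · · ♟ · · · ·│6
5│· · · ♗ ♟ · · ·│5
4│· · · · ♙ · · ·│4
3│· · · · · · · ♙│3
2│♙ ♙ ♙ ♙ · ♙ · ·│2
1│♖ · ♗ · ♔ · · ♖│1
  ─────────────────
  a b c d e f g h


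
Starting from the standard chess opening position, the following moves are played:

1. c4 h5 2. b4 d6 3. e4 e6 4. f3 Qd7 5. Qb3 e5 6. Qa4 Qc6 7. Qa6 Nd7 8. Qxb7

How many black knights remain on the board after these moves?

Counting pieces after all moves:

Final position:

  a b c d e f g h
  ─────────────────
8│♜ · ♝ · ♚ ♝ ♞ ♜│8
7│♟ ♕ ♟ ♞ · ♟ ♟ ·│7
6│· · ♛ ♟ · · · ·│6
5│· · · · ♟ · · ♟│5
4│· ♙ ♙ · ♙ · · ·│4
3│· · · · · ♙ · ·│3
2│♙ · · ♙ · · ♙ ♙│2
1│♖ ♘ ♗ · ♔ ♗ ♘ ♖│1
  ─────────────────
  a b c d e f g h


2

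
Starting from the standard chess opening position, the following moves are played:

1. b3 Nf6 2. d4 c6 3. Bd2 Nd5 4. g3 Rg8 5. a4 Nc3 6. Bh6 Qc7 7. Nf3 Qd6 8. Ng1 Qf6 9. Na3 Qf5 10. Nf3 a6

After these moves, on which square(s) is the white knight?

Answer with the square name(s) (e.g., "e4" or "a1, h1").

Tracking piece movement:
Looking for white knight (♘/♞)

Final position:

  a b c d e f g h
  ─────────────────
8│♜ ♞ ♝ · ♚ ♝ ♜ ·│8
7│· ♟ · ♟ ♟ ♟ ♟ ♟│7
6│♟ · ♟ · · · · ♗│6
5│· · · · · ♛ · ·│5
4│♙ · · ♙ · · · ·│4
3│♘ ♙ ♞ · · ♘ ♙ ·│3
2│· · ♙ · ♙ ♙ · ♙│2
1│♖ · · ♕ ♔ ♗ · ♖│1
  ─────────────────
  a b c d e f g h


a3, f3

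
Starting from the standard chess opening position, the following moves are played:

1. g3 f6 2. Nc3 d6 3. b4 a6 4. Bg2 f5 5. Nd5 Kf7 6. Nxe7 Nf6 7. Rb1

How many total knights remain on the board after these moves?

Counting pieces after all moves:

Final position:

  a b c d e f g h
  ─────────────────
8│♜ ♞ ♝ ♛ · ♝ · ♜│8
7│· ♟ ♟ · ♘ ♚ ♟ ♟│7
6│♟ · · ♟ · ♞ · ·│6
5│· · · · · ♟ · ·│5
4│· ♙ · · · · · ·│4
3│· · · · · · ♙ ·│3
2│♙ · ♙ ♙ ♙ ♙ ♗ ♙│2
1│· ♖ ♗ ♕ ♔ · ♘ ♖│1
  ─────────────────
  a b c d e f g h


4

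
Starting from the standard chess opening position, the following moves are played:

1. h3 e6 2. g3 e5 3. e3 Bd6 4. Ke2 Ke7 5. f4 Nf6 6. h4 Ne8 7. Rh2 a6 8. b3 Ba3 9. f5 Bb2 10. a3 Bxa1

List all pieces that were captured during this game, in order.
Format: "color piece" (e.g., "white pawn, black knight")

Tracking captures:
  Bxa1: captured white rook

white rook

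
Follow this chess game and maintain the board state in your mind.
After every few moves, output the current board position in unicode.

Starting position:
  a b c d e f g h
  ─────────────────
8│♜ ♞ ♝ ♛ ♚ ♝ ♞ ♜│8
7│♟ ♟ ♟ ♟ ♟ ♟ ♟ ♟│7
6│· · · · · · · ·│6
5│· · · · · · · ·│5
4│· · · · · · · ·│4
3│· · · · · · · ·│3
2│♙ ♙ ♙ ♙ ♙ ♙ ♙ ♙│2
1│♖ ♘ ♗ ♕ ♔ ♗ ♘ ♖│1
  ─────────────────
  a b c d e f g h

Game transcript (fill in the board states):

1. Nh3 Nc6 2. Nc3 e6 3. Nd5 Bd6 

  a b c d e f g h
  ─────────────────
8│♜ · ♝ ♛ ♚ · ♞ ♜│8
7│♟ ♟ ♟ ♟ · ♟ ♟ ♟│7
6│· · ♞ ♝ ♟ · · ·│6
5│· · · ♘ · · · ·│5
4│· · · · · · · ·│4
3│· · · · · · · ♘│3
2│♙ ♙ ♙ ♙ ♙ ♙ ♙ ♙│2
1│♖ · ♗ ♕ ♔ ♗ · ♖│1
  ─────────────────
  a b c d e f g h

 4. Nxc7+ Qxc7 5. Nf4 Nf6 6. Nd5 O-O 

  a b c d e f g h
  ─────────────────
8│♜ · ♝ · · ♜ ♚ ·│8
7│♟ ♟ ♛ ♟ · ♟ ♟ ♟│7
6│· · ♞ ♝ ♟ ♞ · ·│6
5│· · · ♘ · · · ·│5
4│· · · · · · · ·│4
3│· · · · · · · ·│3
2│♙ ♙ ♙ ♙ ♙ ♙ ♙ ♙│2
1│♖ · ♗ ♕ ♔ ♗ · ♖│1
  ─────────────────
  a b c d e f g h

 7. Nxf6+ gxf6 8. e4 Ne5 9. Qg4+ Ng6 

  a b c d e f g h
  ─────────────────
8│♜ · ♝ · · ♜ ♚ ·│8
7│♟ ♟ ♛ ♟ · ♟ · ♟│7
6│· · · ♝ ♟ ♟ ♞ ·│6
5│· · · · · · · ·│5
4│· · · · ♙ · ♕ ·│4
3│· · · · · · · ·│3
2│♙ ♙ ♙ ♙ · ♙ ♙ ♙│2
1│♖ · ♗ · ♔ ♗ · ♖│1
  ─────────────────
  a b c d e f g h

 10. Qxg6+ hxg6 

  a b c d e f g h
  ─────────────────
8│♜ · ♝ · · ♜ ♚ ·│8
7│♟ ♟ ♛ ♟ · ♟ · ·│7
6│· · · ♝ ♟ ♟ ♟ ·│6
5│· · · · · · · ·│5
4│· · · · ♙ · · ·│4
3│· · · · · · · ·│3
2│♙ ♙ ♙ ♙ · ♙ ♙ ♙│2
1│♖ · ♗ · ♔ ♗ · ♖│1
  ─────────────────
  a b c d e f g h


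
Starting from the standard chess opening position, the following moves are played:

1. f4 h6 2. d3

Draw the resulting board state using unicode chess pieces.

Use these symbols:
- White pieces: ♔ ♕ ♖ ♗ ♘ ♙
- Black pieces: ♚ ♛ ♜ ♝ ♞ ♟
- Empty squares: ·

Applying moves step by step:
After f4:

♜ ♞ ♝ ♛ ♚ ♝ ♞ ♜
♟ ♟ ♟ ♟ ♟ ♟ ♟ ♟
· · · · · · · ·
· · · · · · · ·
· · · · · ♙ · ·
· · · · · · · ·
♙ ♙ ♙ ♙ ♙ · ♙ ♙
♖ ♘ ♗ ♕ ♔ ♗ ♘ ♖


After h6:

♜ ♞ ♝ ♛ ♚ ♝ ♞ ♜
♟ ♟ ♟ ♟ ♟ ♟ ♟ ·
· · · · · · · ♟
· · · · · · · ·
· · · · · ♙ · ·
· · · · · · · ·
♙ ♙ ♙ ♙ ♙ · ♙ ♙
♖ ♘ ♗ ♕ ♔ ♗ ♘ ♖


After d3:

♜ ♞ ♝ ♛ ♚ ♝ ♞ ♜
♟ ♟ ♟ ♟ ♟ ♟ ♟ ·
· · · · · · · ♟
· · · · · · · ·
· · · · · ♙ · ·
· · · ♙ · · · ·
♙ ♙ ♙ · ♙ · ♙ ♙
♖ ♘ ♗ ♕ ♔ ♗ ♘ ♖



  a b c d e f g h
  ─────────────────
8│♜ ♞ ♝ ♛ ♚ ♝ ♞ ♜│8
7│♟ ♟ ♟ ♟ ♟ ♟ ♟ ·│7
6│· · · · · · · ♟│6
5│· · · · · · · ·│5
4│· · · · · ♙ · ·│4
3│· · · ♙ · · · ·│3
2│♙ ♙ ♙ · ♙ · ♙ ♙│2
1│♖ ♘ ♗ ♕ ♔ ♗ ♘ ♖│1
  ─────────────────
  a b c d e f g h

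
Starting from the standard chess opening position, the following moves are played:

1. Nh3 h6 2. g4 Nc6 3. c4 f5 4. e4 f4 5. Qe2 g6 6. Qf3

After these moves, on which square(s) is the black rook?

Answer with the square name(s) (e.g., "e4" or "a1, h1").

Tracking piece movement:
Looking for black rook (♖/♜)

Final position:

  a b c d e f g h
  ─────────────────
8│♜ · ♝ ♛ ♚ ♝ ♞ ♜│8
7│♟ ♟ ♟ ♟ ♟ · · ·│7
6│· · ♞ · · · ♟ ♟│6
5│· · · · · · · ·│5
4│· · ♙ · ♙ ♟ ♙ ·│4
3│· · · · · ♕ · ♘│3
2│♙ ♙ · ♙ · ♙ · ♙│2
1│♖ ♘ ♗ · ♔ ♗ · ♖│1
  ─────────────────
  a b c d e f g h


a8, h8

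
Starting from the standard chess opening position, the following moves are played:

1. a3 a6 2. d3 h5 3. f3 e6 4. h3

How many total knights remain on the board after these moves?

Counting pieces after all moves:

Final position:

  a b c d e f g h
  ─────────────────
8│♜ ♞ ♝ ♛ ♚ ♝ ♞ ♜│8
7│· ♟ ♟ ♟ · ♟ ♟ ·│7
6│♟ · · · ♟ · · ·│6
5│· · · · · · · ♟│5
4│· · · · · · · ·│4
3│♙ · · ♙ · ♙ · ♙│3
2│· ♙ ♙ · ♙ · ♙ ·│2
1│♖ ♘ ♗ ♕ ♔ ♗ ♘ ♖│1
  ─────────────────
  a b c d e f g h


4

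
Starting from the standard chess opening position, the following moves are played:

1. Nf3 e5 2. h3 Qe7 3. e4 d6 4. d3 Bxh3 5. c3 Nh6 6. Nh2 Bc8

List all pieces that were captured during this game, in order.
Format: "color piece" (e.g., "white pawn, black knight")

Tracking captures:
  Bxh3: captured white pawn

white pawn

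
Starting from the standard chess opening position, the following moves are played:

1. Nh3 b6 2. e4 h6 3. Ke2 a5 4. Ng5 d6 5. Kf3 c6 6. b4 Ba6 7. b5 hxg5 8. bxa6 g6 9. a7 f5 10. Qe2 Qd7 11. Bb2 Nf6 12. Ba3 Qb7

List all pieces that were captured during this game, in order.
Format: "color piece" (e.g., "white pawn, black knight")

Tracking captures:
  hxg5: captured white knight
  bxa6: captured black bishop

white knight, black bishop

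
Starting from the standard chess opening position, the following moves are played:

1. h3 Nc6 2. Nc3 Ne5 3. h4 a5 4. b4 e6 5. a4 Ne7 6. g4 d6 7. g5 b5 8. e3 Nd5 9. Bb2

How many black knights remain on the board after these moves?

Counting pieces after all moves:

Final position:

  a b c d e f g h
  ─────────────────
8│♜ · ♝ ♛ ♚ ♝ · ♜│8
7│· · ♟ · · ♟ ♟ ♟│7
6│· · · ♟ ♟ · · ·│6
5│♟ ♟ · ♞ ♞ · ♙ ·│5
4│♙ ♙ · · · · · ♙│4
3│· · ♘ · ♙ · · ·│3
2│· ♗ ♙ ♙ · ♙ · ·│2
1│♖ · · ♕ ♔ ♗ ♘ ♖│1
  ─────────────────
  a b c d e f g h


2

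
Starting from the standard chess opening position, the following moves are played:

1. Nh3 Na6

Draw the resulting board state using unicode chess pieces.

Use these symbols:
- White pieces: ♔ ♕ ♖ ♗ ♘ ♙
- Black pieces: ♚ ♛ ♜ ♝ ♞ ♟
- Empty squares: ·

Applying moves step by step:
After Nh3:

♜ ♞ ♝ ♛ ♚ ♝ ♞ ♜
♟ ♟ ♟ ♟ ♟ ♟ ♟ ♟
· · · · · · · ·
· · · · · · · ·
· · · · · · · ·
· · · · · · · ♘
♙ ♙ ♙ ♙ ♙ ♙ ♙ ♙
♖ ♘ ♗ ♕ ♔ ♗ · ♖


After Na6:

♜ · ♝ ♛ ♚ ♝ ♞ ♜
♟ ♟ ♟ ♟ ♟ ♟ ♟ ♟
♞ · · · · · · ·
· · · · · · · ·
· · · · · · · ·
· · · · · · · ♘
♙ ♙ ♙ ♙ ♙ ♙ ♙ ♙
♖ ♘ ♗ ♕ ♔ ♗ · ♖



  a b c d e f g h
  ─────────────────
8│♜ · ♝ ♛ ♚ ♝ ♞ ♜│8
7│♟ ♟ ♟ ♟ ♟ ♟ ♟ ♟│7
6│♞ · · · · · · ·│6
5│· · · · · · · ·│5
4│· · · · · · · ·│4
3│· · · · · · · ♘│3
2│♙ ♙ ♙ ♙ ♙ ♙ ♙ ♙│2
1│♖ ♘ ♗ ♕ ♔ ♗ · ♖│1
  ─────────────────
  a b c d e f g h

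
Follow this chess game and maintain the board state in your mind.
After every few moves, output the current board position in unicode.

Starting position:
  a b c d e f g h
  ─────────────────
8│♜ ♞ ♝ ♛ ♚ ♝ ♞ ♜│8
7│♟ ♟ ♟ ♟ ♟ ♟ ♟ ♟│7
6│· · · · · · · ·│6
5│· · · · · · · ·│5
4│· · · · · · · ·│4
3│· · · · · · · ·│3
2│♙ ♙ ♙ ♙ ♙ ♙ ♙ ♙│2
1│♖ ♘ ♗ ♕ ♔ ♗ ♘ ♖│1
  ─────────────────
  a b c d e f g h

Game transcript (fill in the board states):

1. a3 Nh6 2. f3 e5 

  a b c d e f g h
  ─────────────────
8│♜ ♞ ♝ ♛ ♚ ♝ · ♜│8
7│♟ ♟ ♟ ♟ · ♟ ♟ ♟│7
6│· · · · · · · ♞│6
5│· · · · ♟ · · ·│5
4│· · · · · · · ·│4
3│♙ · · · · ♙ · ·│3
2│· ♙ ♙ ♙ ♙ · ♙ ♙│2
1│♖ ♘ ♗ ♕ ♔ ♗ ♘ ♖│1
  ─────────────────
  a b c d e f g h

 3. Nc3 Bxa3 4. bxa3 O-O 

  a b c d e f g h
  ─────────────────
8│♜ ♞ ♝ ♛ · ♜ ♚ ·│8
7│♟ ♟ ♟ ♟ · ♟ ♟ ♟│7
6│· · · · · · · ♞│6
5│· · · · ♟ · · ·│5
4│· · · · · · · ·│4
3│♙ · ♘ · · ♙ · ·│3
2│· · ♙ ♙ ♙ · ♙ ♙│2
1│♖ · ♗ ♕ ♔ ♗ ♘ ♖│1
  ─────────────────
  a b c d e f g h

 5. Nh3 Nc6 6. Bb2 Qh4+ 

  a b c d e f g h
  ─────────────────
8│♜ · ♝ · · ♜ ♚ ·│8
7│♟ ♟ ♟ ♟ · ♟ ♟ ♟│7
6│· · ♞ · · · · ♞│6
5│· · · · ♟ · · ·│5
4│· · · · · · · ♛│4
3│♙ · ♘ · · ♙ · ♘│3
2│· ♗ ♙ ♙ ♙ · ♙ ♙│2
1│♖ · · ♕ ♔ ♗ · ♖│1
  ─────────────────
  a b c d e f g h

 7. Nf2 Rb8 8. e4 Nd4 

  a b c d e f g h
  ─────────────────
8│· ♜ ♝ · · ♜ ♚ ·│8
7│♟ ♟ ♟ ♟ · ♟ ♟ ♟│7
6│· · · · · · · ♞│6
5│· · · · ♟ · · ·│5
4│· · · ♞ ♙ · · ♛│4
3│♙ · ♘ · · ♙ · ·│3
2│· ♗ ♙ ♙ · ♘ ♙ ♙│2
1│♖ · · ♕ ♔ ♗ · ♖│1
  ─────────────────
  a b c d e f g h

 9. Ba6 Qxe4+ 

  a b c d e f g h
  ─────────────────
8│· ♜ ♝ · · ♜ ♚ ·│8
7│♟ ♟ ♟ ♟ · ♟ ♟ ♟│7
6│♗ · · · · · · ♞│6
5│· · · · ♟ · · ·│5
4│· · · ♞ ♛ · · ·│4
3│♙ · ♘ · · ♙ · ·│3
2│· ♗ ♙ ♙ · ♘ ♙ ♙│2
1│♖ · · ♕ ♔ · · ♖│1
  ─────────────────
  a b c d e f g h


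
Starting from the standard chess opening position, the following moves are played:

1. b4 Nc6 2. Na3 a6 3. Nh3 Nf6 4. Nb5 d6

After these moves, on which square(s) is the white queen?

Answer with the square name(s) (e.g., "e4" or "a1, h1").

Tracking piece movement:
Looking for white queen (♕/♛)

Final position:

  a b c d e f g h
  ─────────────────
8│♜ · ♝ ♛ ♚ ♝ · ♜│8
7│· ♟ ♟ · ♟ ♟ ♟ ♟│7
6│♟ · ♞ ♟ · ♞ · ·│6
5│· ♘ · · · · · ·│5
4│· ♙ · · · · · ·│4
3│· · · · · · · ♘│3
2│♙ · ♙ ♙ ♙ ♙ ♙ ♙│2
1│♖ · ♗ ♕ ♔ ♗ · ♖│1
  ─────────────────
  a b c d e f g h


d1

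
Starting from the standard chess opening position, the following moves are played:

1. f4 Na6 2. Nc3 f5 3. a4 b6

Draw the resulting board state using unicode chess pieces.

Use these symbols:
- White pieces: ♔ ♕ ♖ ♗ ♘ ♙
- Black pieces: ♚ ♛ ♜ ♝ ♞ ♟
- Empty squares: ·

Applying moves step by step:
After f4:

♜ ♞ ♝ ♛ ♚ ♝ ♞ ♜
♟ ♟ ♟ ♟ ♟ ♟ ♟ ♟
· · · · · · · ·
· · · · · · · ·
· · · · · ♙ · ·
· · · · · · · ·
♙ ♙ ♙ ♙ ♙ · ♙ ♙
♖ ♘ ♗ ♕ ♔ ♗ ♘ ♖


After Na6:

♜ · ♝ ♛ ♚ ♝ ♞ ♜
♟ ♟ ♟ ♟ ♟ ♟ ♟ ♟
♞ · · · · · · ·
· · · · · · · ·
· · · · · ♙ · ·
· · · · · · · ·
♙ ♙ ♙ ♙ ♙ · ♙ ♙
♖ ♘ ♗ ♕ ♔ ♗ ♘ ♖


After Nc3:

♜ · ♝ ♛ ♚ ♝ ♞ ♜
♟ ♟ ♟ ♟ ♟ ♟ ♟ ♟
♞ · · · · · · ·
· · · · · · · ·
· · · · · ♙ · ·
· · ♘ · · · · ·
♙ ♙ ♙ ♙ ♙ · ♙ ♙
♖ · ♗ ♕ ♔ ♗ ♘ ♖


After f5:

♜ · ♝ ♛ ♚ ♝ ♞ ♜
♟ ♟ ♟ ♟ ♟ · ♟ ♟
♞ · · · · · · ·
· · · · · ♟ · ·
· · · · · ♙ · ·
· · ♘ · · · · ·
♙ ♙ ♙ ♙ ♙ · ♙ ♙
♖ · ♗ ♕ ♔ ♗ ♘ ♖


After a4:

♜ · ♝ ♛ ♚ ♝ ♞ ♜
♟ ♟ ♟ ♟ ♟ · ♟ ♟
♞ · · · · · · ·
· · · · · ♟ · ·
♙ · · · · ♙ · ·
· · ♘ · · · · ·
· ♙ ♙ ♙ ♙ · ♙ ♙
♖ · ♗ ♕ ♔ ♗ ♘ ♖


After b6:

♜ · ♝ ♛ ♚ ♝ ♞ ♜
♟ · ♟ ♟ ♟ · ♟ ♟
♞ ♟ · · · · · ·
· · · · · ♟ · ·
♙ · · · · ♙ · ·
· · ♘ · · · · ·
· ♙ ♙ ♙ ♙ · ♙ ♙
♖ · ♗ ♕ ♔ ♗ ♘ ♖



  a b c d e f g h
  ─────────────────
8│♜ · ♝ ♛ ♚ ♝ ♞ ♜│8
7│♟ · ♟ ♟ ♟ · ♟ ♟│7
6│♞ ♟ · · · · · ·│6
5│· · · · · ♟ · ·│5
4│♙ · · · · ♙ · ·│4
3│· · ♘ · · · · ·│3
2│· ♙ ♙ ♙ ♙ · ♙ ♙│2
1│♖ · ♗ ♕ ♔ ♗ ♘ ♖│1
  ─────────────────
  a b c d e f g h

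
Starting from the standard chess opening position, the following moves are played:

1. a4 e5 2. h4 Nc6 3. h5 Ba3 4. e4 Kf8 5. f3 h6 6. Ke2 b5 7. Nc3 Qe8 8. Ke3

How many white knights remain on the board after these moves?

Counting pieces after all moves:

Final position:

  a b c d e f g h
  ─────────────────
8│♜ · ♝ · ♛ ♚ ♞ ♜│8
7│♟ · ♟ ♟ · ♟ ♟ ·│7
6│· · ♞ · · · · ♟│6
5│· ♟ · · ♟ · · ♙│5
4│♙ · · · ♙ · · ·│4
3│♝ · ♘ · ♔ ♙ · ·│3
2│· ♙ ♙ ♙ · · ♙ ·│2
1│♖ · ♗ ♕ · ♗ ♘ ♖│1
  ─────────────────
  a b c d e f g h


2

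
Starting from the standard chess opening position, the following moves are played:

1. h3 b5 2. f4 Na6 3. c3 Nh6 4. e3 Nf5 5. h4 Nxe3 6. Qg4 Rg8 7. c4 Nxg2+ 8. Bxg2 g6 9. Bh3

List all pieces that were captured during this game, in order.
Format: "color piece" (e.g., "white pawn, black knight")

Tracking captures:
  Nxe3: captured white pawn
  Nxg2+: captured white pawn
  Bxg2: captured black knight

white pawn, white pawn, black knight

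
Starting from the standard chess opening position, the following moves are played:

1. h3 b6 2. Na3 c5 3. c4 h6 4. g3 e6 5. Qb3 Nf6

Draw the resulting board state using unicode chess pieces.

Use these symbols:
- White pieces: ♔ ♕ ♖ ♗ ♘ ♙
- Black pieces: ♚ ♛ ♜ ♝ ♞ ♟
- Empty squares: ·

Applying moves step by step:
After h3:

♜ ♞ ♝ ♛ ♚ ♝ ♞ ♜
♟ ♟ ♟ ♟ ♟ ♟ ♟ ♟
· · · · · · · ·
· · · · · · · ·
· · · · · · · ·
· · · · · · · ♙
♙ ♙ ♙ ♙ ♙ ♙ ♙ ·
♖ ♘ ♗ ♕ ♔ ♗ ♘ ♖


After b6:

♜ ♞ ♝ ♛ ♚ ♝ ♞ ♜
♟ · ♟ ♟ ♟ ♟ ♟ ♟
· ♟ · · · · · ·
· · · · · · · ·
· · · · · · · ·
· · · · · · · ♙
♙ ♙ ♙ ♙ ♙ ♙ ♙ ·
♖ ♘ ♗ ♕ ♔ ♗ ♘ ♖


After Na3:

♜ ♞ ♝ ♛ ♚ ♝ ♞ ♜
♟ · ♟ ♟ ♟ ♟ ♟ ♟
· ♟ · · · · · ·
· · · · · · · ·
· · · · · · · ·
♘ · · · · · · ♙
♙ ♙ ♙ ♙ ♙ ♙ ♙ ·
♖ · ♗ ♕ ♔ ♗ ♘ ♖


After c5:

♜ ♞ ♝ ♛ ♚ ♝ ♞ ♜
♟ · · ♟ ♟ ♟ ♟ ♟
· ♟ · · · · · ·
· · ♟ · · · · ·
· · · · · · · ·
♘ · · · · · · ♙
♙ ♙ ♙ ♙ ♙ ♙ ♙ ·
♖ · ♗ ♕ ♔ ♗ ♘ ♖


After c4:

♜ ♞ ♝ ♛ ♚ ♝ ♞ ♜
♟ · · ♟ ♟ ♟ ♟ ♟
· ♟ · · · · · ·
· · ♟ · · · · ·
· · ♙ · · · · ·
♘ · · · · · · ♙
♙ ♙ · ♙ ♙ ♙ ♙ ·
♖ · ♗ ♕ ♔ ♗ ♘ ♖


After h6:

♜ ♞ ♝ ♛ ♚ ♝ ♞ ♜
♟ · · ♟ ♟ ♟ ♟ ·
· ♟ · · · · · ♟
· · ♟ · · · · ·
· · ♙ · · · · ·
♘ · · · · · · ♙
♙ ♙ · ♙ ♙ ♙ ♙ ·
♖ · ♗ ♕ ♔ ♗ ♘ ♖


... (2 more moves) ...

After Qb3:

♜ ♞ ♝ ♛ ♚ ♝ ♞ ♜
♟ · · ♟ · ♟ ♟ ·
· ♟ · · ♟ · · ♟
· · ♟ · · · · ·
· · ♙ · · · · ·
♘ ♕ · · · · ♙ ♙
♙ ♙ · ♙ ♙ ♙ · ·
♖ · ♗ · ♔ ♗ ♘ ♖


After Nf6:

♜ ♞ ♝ ♛ ♚ ♝ · ♜
♟ · · ♟ · ♟ ♟ ·
· ♟ · · ♟ ♞ · ♟
· · ♟ · · · · ·
· · ♙ · · · · ·
♘ ♕ · · · · ♙ ♙
♙ ♙ · ♙ ♙ ♙ · ·
♖ · ♗ · ♔ ♗ ♘ ♖



  a b c d e f g h
  ─────────────────
8│♜ ♞ ♝ ♛ ♚ ♝ · ♜│8
7│♟ · · ♟ · ♟ ♟ ·│7
6│· ♟ · · ♟ ♞ · ♟│6
5│· · ♟ · · · · ·│5
4│· · ♙ · · · · ·│4
3│♘ ♕ · · · · ♙ ♙│3
2│♙ ♙ · ♙ ♙ ♙ · ·│2
1│♖ · ♗ · ♔ ♗ ♘ ♖│1
  ─────────────────
  a b c d e f g h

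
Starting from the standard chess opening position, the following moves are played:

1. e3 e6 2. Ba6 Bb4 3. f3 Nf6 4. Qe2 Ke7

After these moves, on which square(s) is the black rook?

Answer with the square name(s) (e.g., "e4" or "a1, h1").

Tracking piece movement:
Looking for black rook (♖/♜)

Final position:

  a b c d e f g h
  ─────────────────
8│♜ ♞ ♝ ♛ · · · ♜│8
7│♟ ♟ ♟ ♟ ♚ ♟ ♟ ♟│7
6│♗ · · · ♟ ♞ · ·│6
5│· · · · · · · ·│5
4│· ♝ · · · · · ·│4
3│· · · · ♙ ♙ · ·│3
2│♙ ♙ ♙ ♙ ♕ · ♙ ♙│2
1│♖ ♘ ♗ · ♔ · ♘ ♖│1
  ─────────────────
  a b c d e f g h


a8, h8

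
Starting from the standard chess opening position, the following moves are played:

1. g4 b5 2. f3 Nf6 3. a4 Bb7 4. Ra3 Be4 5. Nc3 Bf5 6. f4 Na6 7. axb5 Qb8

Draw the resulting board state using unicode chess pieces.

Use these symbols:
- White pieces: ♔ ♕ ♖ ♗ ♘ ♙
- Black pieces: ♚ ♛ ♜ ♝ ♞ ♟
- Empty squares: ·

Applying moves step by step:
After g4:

♜ ♞ ♝ ♛ ♚ ♝ ♞ ♜
♟ ♟ ♟ ♟ ♟ ♟ ♟ ♟
· · · · · · · ·
· · · · · · · ·
· · · · · · ♙ ·
· · · · · · · ·
♙ ♙ ♙ ♙ ♙ ♙ · ♙
♖ ♘ ♗ ♕ ♔ ♗ ♘ ♖


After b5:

♜ ♞ ♝ ♛ ♚ ♝ ♞ ♜
♟ · ♟ ♟ ♟ ♟ ♟ ♟
· · · · · · · ·
· ♟ · · · · · ·
· · · · · · ♙ ·
· · · · · · · ·
♙ ♙ ♙ ♙ ♙ ♙ · ♙
♖ ♘ ♗ ♕ ♔ ♗ ♘ ♖


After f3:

♜ ♞ ♝ ♛ ♚ ♝ ♞ ♜
♟ · ♟ ♟ ♟ ♟ ♟ ♟
· · · · · · · ·
· ♟ · · · · · ·
· · · · · · ♙ ·
· · · · · ♙ · ·
♙ ♙ ♙ ♙ ♙ · · ♙
♖ ♘ ♗ ♕ ♔ ♗ ♘ ♖


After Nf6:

♜ ♞ ♝ ♛ ♚ ♝ · ♜
♟ · ♟ ♟ ♟ ♟ ♟ ♟
· · · · · ♞ · ·
· ♟ · · · · · ·
· · · · · · ♙ ·
· · · · · ♙ · ·
♙ ♙ ♙ ♙ ♙ · · ♙
♖ ♘ ♗ ♕ ♔ ♗ ♘ ♖


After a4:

♜ ♞ ♝ ♛ ♚ ♝ · ♜
♟ · ♟ ♟ ♟ ♟ ♟ ♟
· · · · · ♞ · ·
· ♟ · · · · · ·
♙ · · · · · ♙ ·
· · · · · ♙ · ·
· ♙ ♙ ♙ ♙ · · ♙
♖ ♘ ♗ ♕ ♔ ♗ ♘ ♖


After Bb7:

♜ ♞ · ♛ ♚ ♝ · ♜
♟ ♝ ♟ ♟ ♟ ♟ ♟ ♟
· · · · · ♞ · ·
· ♟ · · · · · ·
♙ · · · · · ♙ ·
· · · · · ♙ · ·
· ♙ ♙ ♙ ♙ · · ♙
♖ ♘ ♗ ♕ ♔ ♗ ♘ ♖


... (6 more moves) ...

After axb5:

♜ · · ♛ ♚ ♝ · ♜
♟ · ♟ ♟ ♟ ♟ ♟ ♟
♞ · · · · ♞ · ·
· ♙ · · · ♝ · ·
· · · · · ♙ ♙ ·
♖ · ♘ · · · · ·
· ♙ ♙ ♙ ♙ · · ♙
· · ♗ ♕ ♔ ♗ ♘ ♖


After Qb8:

♜ ♛ · · ♚ ♝ · ♜
♟ · ♟ ♟ ♟ ♟ ♟ ♟
♞ · · · · ♞ · ·
· ♙ · · · ♝ · ·
· · · · · ♙ ♙ ·
♖ · ♘ · · · · ·
· ♙ ♙ ♙ ♙ · · ♙
· · ♗ ♕ ♔ ♗ ♘ ♖



  a b c d e f g h
  ─────────────────
8│♜ ♛ · · ♚ ♝ · ♜│8
7│♟ · ♟ ♟ ♟ ♟ ♟ ♟│7
6│♞ · · · · ♞ · ·│6
5│· ♙ · · · ♝ · ·│5
4│· · · · · ♙ ♙ ·│4
3│♖ · ♘ · · · · ·│3
2│· ♙ ♙ ♙ ♙ · · ♙│2
1│· · ♗ ♕ ♔ ♗ ♘ ♖│1
  ─────────────────
  a b c d e f g h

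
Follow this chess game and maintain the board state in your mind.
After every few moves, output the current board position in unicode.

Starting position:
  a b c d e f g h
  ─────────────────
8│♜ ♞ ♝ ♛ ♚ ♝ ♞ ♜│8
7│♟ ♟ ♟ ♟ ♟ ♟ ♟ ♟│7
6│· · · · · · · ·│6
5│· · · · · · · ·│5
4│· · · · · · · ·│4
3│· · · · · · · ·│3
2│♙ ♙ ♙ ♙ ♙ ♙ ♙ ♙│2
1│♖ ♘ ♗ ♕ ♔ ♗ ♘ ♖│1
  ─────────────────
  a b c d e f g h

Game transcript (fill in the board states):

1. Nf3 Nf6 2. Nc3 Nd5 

  a b c d e f g h
  ─────────────────
8│♜ ♞ ♝ ♛ ♚ ♝ · ♜│8
7│♟ ♟ ♟ ♟ ♟ ♟ ♟ ♟│7
6│· · · · · · · ·│6
5│· · · ♞ · · · ·│5
4│· · · · · · · ·│4
3│· · ♘ · · ♘ · ·│3
2│♙ ♙ ♙ ♙ ♙ ♙ ♙ ♙│2
1│♖ · ♗ ♕ ♔ ♗ · ♖│1
  ─────────────────
  a b c d e f g h

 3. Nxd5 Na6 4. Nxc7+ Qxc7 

  a b c d e f g h
  ─────────────────
8│♜ · ♝ · ♚ ♝ · ♜│8
7│♟ ♟ ♛ ♟ ♟ ♟ ♟ ♟│7
6│♞ · · · · · · ·│6
5│· · · · · · · ·│5
4│· · · · · · · ·│4
3│· · · · · ♘ · ·│3
2│♙ ♙ ♙ ♙ ♙ ♙ ♙ ♙│2
1│♖ · ♗ ♕ ♔ ♗ · ♖│1
  ─────────────────
  a b c d e f g h

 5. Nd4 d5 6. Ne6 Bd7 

  a b c d e f g h
  ─────────────────
8│♜ · · · ♚ ♝ · ♜│8
7│♟ ♟ ♛ ♝ ♟ ♟ ♟ ♟│7
6│♞ · · · ♘ · · ·│6
5│· · · ♟ · · · ·│5
4│· · · · · · · ·│4
3│· · · · · · · ·│3
2│♙ ♙ ♙ ♙ ♙ ♙ ♙ ♙│2
1│♖ · ♗ ♕ ♔ ♗ · ♖│1
  ─────────────────
  a b c d e f g h

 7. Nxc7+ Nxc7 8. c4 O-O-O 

  a b c d e f g h
  ─────────────────
8│· · ♚ ♜ · ♝ · ♜│8
7│♟ ♟ ♞ ♝ ♟ ♟ ♟ ♟│7
6│· · · · · · · ·│6
5│· · · ♟ · · · ·│5
4│· · ♙ · · · · ·│4
3│· · · · · · · ·│3
2│♙ ♙ · ♙ ♙ ♙ ♙ ♙│2
1│♖ · ♗ ♕ ♔ ♗ · ♖│1
  ─────────────────
  a b c d e f g h

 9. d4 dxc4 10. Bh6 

  a b c d e f g h
  ─────────────────
8│· · ♚ ♜ · ♝ · ♜│8
7│♟ ♟ ♞ ♝ ♟ ♟ ♟ ♟│7
6│· · · · · · · ♗│6
5│· · · · · · · ·│5
4│· · ♟ ♙ · · · ·│4
3│· · · · · · · ·│3
2│♙ ♙ · · ♙ ♙ ♙ ♙│2
1│♖ · · ♕ ♔ ♗ · ♖│1
  ─────────────────
  a b c d e f g h


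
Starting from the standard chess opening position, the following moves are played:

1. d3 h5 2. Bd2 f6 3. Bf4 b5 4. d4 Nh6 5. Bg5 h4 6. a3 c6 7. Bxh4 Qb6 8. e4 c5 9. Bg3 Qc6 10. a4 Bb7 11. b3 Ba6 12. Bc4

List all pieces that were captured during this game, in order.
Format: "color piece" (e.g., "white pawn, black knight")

Tracking captures:
  Bxh4: captured black pawn

black pawn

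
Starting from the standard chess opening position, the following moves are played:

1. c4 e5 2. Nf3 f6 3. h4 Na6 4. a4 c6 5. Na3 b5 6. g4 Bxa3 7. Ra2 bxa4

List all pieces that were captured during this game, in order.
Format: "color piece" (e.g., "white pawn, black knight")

Tracking captures:
  Bxa3: captured white knight
  bxa4: captured white pawn

white knight, white pawn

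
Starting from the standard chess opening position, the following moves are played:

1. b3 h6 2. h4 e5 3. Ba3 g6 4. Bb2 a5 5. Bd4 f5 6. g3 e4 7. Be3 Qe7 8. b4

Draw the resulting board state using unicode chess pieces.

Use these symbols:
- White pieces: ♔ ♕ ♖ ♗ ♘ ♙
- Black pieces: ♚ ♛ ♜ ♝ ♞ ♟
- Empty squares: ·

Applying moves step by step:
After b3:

♜ ♞ ♝ ♛ ♚ ♝ ♞ ♜
♟ ♟ ♟ ♟ ♟ ♟ ♟ ♟
· · · · · · · ·
· · · · · · · ·
· · · · · · · ·
· ♙ · · · · · ·
♙ · ♙ ♙ ♙ ♙ ♙ ♙
♖ ♘ ♗ ♕ ♔ ♗ ♘ ♖


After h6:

♜ ♞ ♝ ♛ ♚ ♝ ♞ ♜
♟ ♟ ♟ ♟ ♟ ♟ ♟ ·
· · · · · · · ♟
· · · · · · · ·
· · · · · · · ·
· ♙ · · · · · ·
♙ · ♙ ♙ ♙ ♙ ♙ ♙
♖ ♘ ♗ ♕ ♔ ♗ ♘ ♖


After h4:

♜ ♞ ♝ ♛ ♚ ♝ ♞ ♜
♟ ♟ ♟ ♟ ♟ ♟ ♟ ·
· · · · · · · ♟
· · · · · · · ·
· · · · · · · ♙
· ♙ · · · · · ·
♙ · ♙ ♙ ♙ ♙ ♙ ·
♖ ♘ ♗ ♕ ♔ ♗ ♘ ♖


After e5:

♜ ♞ ♝ ♛ ♚ ♝ ♞ ♜
♟ ♟ ♟ ♟ · ♟ ♟ ·
· · · · · · · ♟
· · · · ♟ · · ·
· · · · · · · ♙
· ♙ · · · · · ·
♙ · ♙ ♙ ♙ ♙ ♙ ·
♖ ♘ ♗ ♕ ♔ ♗ ♘ ♖


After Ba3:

♜ ♞ ♝ ♛ ♚ ♝ ♞ ♜
♟ ♟ ♟ ♟ · ♟ ♟ ·
· · · · · · · ♟
· · · · ♟ · · ·
· · · · · · · ♙
♗ ♙ · · · · · ·
♙ · ♙ ♙ ♙ ♙ ♙ ·
♖ ♘ · ♕ ♔ ♗ ♘ ♖


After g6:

♜ ♞ ♝ ♛ ♚ ♝ ♞ ♜
♟ ♟ ♟ ♟ · ♟ · ·
· · · · · · ♟ ♟
· · · · ♟ · · ·
· · · · · · · ♙
♗ ♙ · · · · · ·
♙ · ♙ ♙ ♙ ♙ ♙ ·
♖ ♘ · ♕ ♔ ♗ ♘ ♖


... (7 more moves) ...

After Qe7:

♜ ♞ ♝ · ♚ ♝ ♞ ♜
· ♟ ♟ ♟ ♛ · · ·
· · · · · · ♟ ♟
♟ · · · · ♟ · ·
· · · · ♟ · · ♙
· ♙ · · ♗ · ♙ ·
♙ · ♙ ♙ ♙ ♙ · ·
♖ ♘ · ♕ ♔ ♗ ♘ ♖


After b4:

♜ ♞ ♝ · ♚ ♝ ♞ ♜
· ♟ ♟ ♟ ♛ · · ·
· · · · · · ♟ ♟
♟ · · · · ♟ · ·
· ♙ · · ♟ · · ♙
· · · · ♗ · ♙ ·
♙ · ♙ ♙ ♙ ♙ · ·
♖ ♘ · ♕ ♔ ♗ ♘ ♖



  a b c d e f g h
  ─────────────────
8│♜ ♞ ♝ · ♚ ♝ ♞ ♜│8
7│· ♟ ♟ ♟ ♛ · · ·│7
6│· · · · · · ♟ ♟│6
5│♟ · · · · ♟ · ·│5
4│· ♙ · · ♟ · · ♙│4
3│· · · · ♗ · ♙ ·│3
2│♙ · ♙ ♙ ♙ ♙ · ·│2
1│♖ ♘ · ♕ ♔ ♗ ♘ ♖│1
  ─────────────────
  a b c d e f g h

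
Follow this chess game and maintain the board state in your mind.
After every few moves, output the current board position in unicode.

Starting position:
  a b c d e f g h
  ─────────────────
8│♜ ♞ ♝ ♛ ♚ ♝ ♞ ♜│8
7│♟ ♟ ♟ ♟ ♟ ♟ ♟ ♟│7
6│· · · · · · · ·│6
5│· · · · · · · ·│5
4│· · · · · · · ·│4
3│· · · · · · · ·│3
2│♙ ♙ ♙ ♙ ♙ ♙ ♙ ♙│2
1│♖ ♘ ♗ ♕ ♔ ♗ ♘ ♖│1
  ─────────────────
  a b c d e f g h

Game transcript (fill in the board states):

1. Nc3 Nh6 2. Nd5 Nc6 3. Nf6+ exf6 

  a b c d e f g h
  ─────────────────
8│♜ · ♝ ♛ ♚ ♝ · ♜│8
7│♟ ♟ ♟ ♟ · ♟ ♟ ♟│7
6│· · ♞ · · ♟ · ♞│6
5│· · · · · · · ·│5
4│· · · · · · · ·│4
3│· · · · · · · ·│3
2│♙ ♙ ♙ ♙ ♙ ♙ ♙ ♙│2
1│♖ · ♗ ♕ ♔ ♗ ♘ ♖│1
  ─────────────────
  a b c d e f g h

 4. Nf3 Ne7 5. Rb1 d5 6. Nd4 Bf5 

  a b c d e f g h
  ─────────────────
8│♜ · · ♛ ♚ ♝ · ♜│8
7│♟ ♟ ♟ · ♞ ♟ ♟ ♟│7
6│· · · · · ♟ · ♞│6
5│· · · ♟ · ♝ · ·│5
4│· · · ♘ · · · ·│4
3│· · · · · · · ·│3
2│♙ ♙ ♙ ♙ ♙ ♙ ♙ ♙│2
1│· ♖ ♗ ♕ ♔ ♗ · ♖│1
  ─────────────────
  a b c d e f g h

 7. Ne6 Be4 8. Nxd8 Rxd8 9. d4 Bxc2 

  a b c d e f g h
  ─────────────────
8│· · · ♜ ♚ ♝ · ♜│8
7│♟ ♟ ♟ · ♞ ♟ ♟ ♟│7
6│· · · · · ♟ · ♞│6
5│· · · ♟ · · · ·│5
4│· · · ♙ · · · ·│4
3│· · · · · · · ·│3
2│♙ ♙ ♝ · ♙ ♙ ♙ ♙│2
1│· ♖ ♗ ♕ ♔ ♗ · ♖│1
  ─────────────────
  a b c d e f g h

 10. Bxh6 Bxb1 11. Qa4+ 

  a b c d e f g h
  ─────────────────
8│· · · ♜ ♚ ♝ · ♜│8
7│♟ ♟ ♟ · ♞ ♟ ♟ ♟│7
6│· · · · · ♟ · ♗│6
5│· · · ♟ · · · ·│5
4│♕ · · ♙ · · · ·│4
3│· · · · · · · ·│3
2│♙ ♙ · · ♙ ♙ ♙ ♙│2
1│· ♝ · · ♔ ♗ · ♖│1
  ─────────────────
  a b c d e f g h


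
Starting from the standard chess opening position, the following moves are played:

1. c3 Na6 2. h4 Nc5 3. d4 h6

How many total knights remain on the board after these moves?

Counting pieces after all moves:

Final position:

  a b c d e f g h
  ─────────────────
8│♜ · ♝ ♛ ♚ ♝ ♞ ♜│8
7│♟ ♟ ♟ ♟ ♟ ♟ ♟ ·│7
6│· · · · · · · ♟│6
5│· · ♞ · · · · ·│5
4│· · · ♙ · · · ♙│4
3│· · ♙ · · · · ·│3
2│♙ ♙ · · ♙ ♙ ♙ ·│2
1│♖ ♘ ♗ ♕ ♔ ♗ ♘ ♖│1
  ─────────────────
  a b c d e f g h


4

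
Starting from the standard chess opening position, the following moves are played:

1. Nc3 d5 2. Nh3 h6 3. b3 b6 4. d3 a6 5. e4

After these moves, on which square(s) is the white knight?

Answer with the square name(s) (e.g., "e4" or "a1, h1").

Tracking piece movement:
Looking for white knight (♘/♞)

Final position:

  a b c d e f g h
  ─────────────────
8│♜ ♞ ♝ ♛ ♚ ♝ ♞ ♜│8
7│· · ♟ · ♟ ♟ ♟ ·│7
6│♟ ♟ · · · · · ♟│6
5│· · · ♟ · · · ·│5
4│· · · · ♙ · · ·│4
3│· ♙ ♘ ♙ · · · ♘│3
2│♙ · ♙ · · ♙ ♙ ♙│2
1│♖ · ♗ ♕ ♔ ♗ · ♖│1
  ─────────────────
  a b c d e f g h


c3, h3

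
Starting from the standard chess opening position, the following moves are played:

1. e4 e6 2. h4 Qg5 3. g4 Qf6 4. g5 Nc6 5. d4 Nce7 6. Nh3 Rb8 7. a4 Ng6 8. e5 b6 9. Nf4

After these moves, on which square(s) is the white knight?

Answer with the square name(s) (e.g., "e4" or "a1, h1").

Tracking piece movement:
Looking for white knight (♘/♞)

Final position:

  a b c d e f g h
  ─────────────────
8│· ♜ ♝ · ♚ ♝ ♞ ♜│8
7│♟ · ♟ ♟ · ♟ ♟ ♟│7
6│· ♟ · · ♟ ♛ ♞ ·│6
5│· · · · ♙ · ♙ ·│5
4│♙ · · ♙ · ♘ · ♙│4
3│· · · · · · · ·│3
2│· ♙ ♙ · · ♙ · ·│2
1│♖ ♘ ♗ ♕ ♔ ♗ · ♖│1
  ─────────────────
  a b c d e f g h


b1, f4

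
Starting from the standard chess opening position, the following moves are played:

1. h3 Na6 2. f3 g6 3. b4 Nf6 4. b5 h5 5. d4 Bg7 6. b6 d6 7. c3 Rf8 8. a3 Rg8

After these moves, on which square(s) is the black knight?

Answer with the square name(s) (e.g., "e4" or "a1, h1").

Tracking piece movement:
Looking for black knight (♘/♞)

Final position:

  a b c d e f g h
  ─────────────────
8│♜ · ♝ ♛ ♚ · ♜ ·│8
7│♟ ♟ ♟ · ♟ ♟ ♝ ·│7
6│♞ ♙ · ♟ · ♞ ♟ ·│6
5│· · · · · · · ♟│5
4│· · · ♙ · · · ·│4
3│♙ · ♙ · · ♙ · ♙│3
2│· · · · ♙ · ♙ ·│2
1│♖ ♘ ♗ ♕ ♔ ♗ ♘ ♖│1
  ─────────────────
  a b c d e f g h


a6, f6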